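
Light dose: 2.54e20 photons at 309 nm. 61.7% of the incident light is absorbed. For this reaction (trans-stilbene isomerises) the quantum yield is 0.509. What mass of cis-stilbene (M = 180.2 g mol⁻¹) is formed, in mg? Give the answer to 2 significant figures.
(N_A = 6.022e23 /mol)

24 mg

Moles of photons: 2.54e20 / 6.022e23 = 4.218e-4 mol.
Photons absorbed: 0.617 × 4.218e-4 = 2.603e-4 mol.
Product: Φ × n_abs = 0.509 × 2.603e-4 = 1.325e-4 mol.
Mass: 1.325e-4 × 180.2 = 0.02388 g = 24 mg.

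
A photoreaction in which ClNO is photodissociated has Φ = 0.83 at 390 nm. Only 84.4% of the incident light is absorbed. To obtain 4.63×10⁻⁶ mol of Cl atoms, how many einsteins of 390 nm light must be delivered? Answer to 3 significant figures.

6.61×10⁻⁶ einstein

Photons that must be absorbed: 4.63×10⁻⁶ / 0.83 = 5.578×10⁻⁶ mol.
Incident photons needed: 5.578×10⁻⁶ / 0.844 = 6.609×10⁻⁶ mol.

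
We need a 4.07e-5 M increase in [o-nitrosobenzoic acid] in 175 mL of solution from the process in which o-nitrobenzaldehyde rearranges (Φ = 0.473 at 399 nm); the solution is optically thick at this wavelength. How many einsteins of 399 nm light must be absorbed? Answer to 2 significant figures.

1.5e-5 einstein

Product: (4.07e-5 M)(0.175 L) = 7.122e-6 mol.
Photons that must be absorbed: 7.122e-6 / 0.473 = 1.506e-5 mol.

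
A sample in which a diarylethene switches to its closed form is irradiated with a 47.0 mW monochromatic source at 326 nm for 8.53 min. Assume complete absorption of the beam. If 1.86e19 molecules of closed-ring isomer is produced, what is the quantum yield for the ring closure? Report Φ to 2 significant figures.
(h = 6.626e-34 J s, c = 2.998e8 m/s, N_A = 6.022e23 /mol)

Product: 1.86e19 / 6.022e23 = 3.089e-5 mol.
Photon energy at 326 nm: hc/λ = (6.626e-34)(2.998e8)/(326e-9) = 6.093e-19 J.
Energy delivered: (47.0 mW)(511.8 s) = 24.05 J.
Photons incident: 24.05 / 6.093e-19 = 3.947e19, i.e. 3.947e19/6.022e23 = 6.554e-5 mol.
Φ = 3.089e-5 mol / 6.554e-5 mol photons = 0.47.

Φ = 0.47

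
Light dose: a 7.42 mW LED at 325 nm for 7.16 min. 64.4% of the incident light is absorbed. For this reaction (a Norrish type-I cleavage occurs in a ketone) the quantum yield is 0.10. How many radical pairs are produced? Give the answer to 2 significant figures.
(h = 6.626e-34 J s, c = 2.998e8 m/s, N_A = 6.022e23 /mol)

3.4e17 radical pairs

Photon energy at 325 nm: hc/λ = (6.626e-34)(2.998e8)/(325e-9) = 6.112e-19 J.
Energy delivered: (7.42 mW)(429.6 s) = 3.188 J.
Photons incident: 3.188 / 6.112e-19 = 5.216e18, i.e. 5.216e18/6.022e23 = 8.662e-6 mol.
Photons absorbed: 0.644 × 8.662e-6 = 5.578e-6 mol.
Product: Φ × n_abs = 0.10 × 5.578e-6 = 5.578e-7 mol.
As a count: 5.578e-7 × 6.022e23 = 3.4e17.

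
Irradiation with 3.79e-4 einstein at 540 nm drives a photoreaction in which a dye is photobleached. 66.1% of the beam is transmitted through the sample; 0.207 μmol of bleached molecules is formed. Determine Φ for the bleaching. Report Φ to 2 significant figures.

Product: 0.207 μmol = 2.07e-7 mol.
Fraction absorbed: 1 − 66.1/100 = 0.3390.
Photons absorbed: 0.3390 × 3.79e-4 = 1.285e-4 mol.
Φ = 2.07e-7 mol / 1.285e-4 mol photons = 0.0016.

Φ = 0.0016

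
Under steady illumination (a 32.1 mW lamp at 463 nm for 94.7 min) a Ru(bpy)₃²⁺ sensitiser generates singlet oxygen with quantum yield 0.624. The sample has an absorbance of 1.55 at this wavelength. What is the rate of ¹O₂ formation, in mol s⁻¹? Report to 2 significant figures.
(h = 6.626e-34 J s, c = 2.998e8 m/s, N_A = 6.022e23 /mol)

7.5e-8 mol s⁻¹

Photon energy at 463 nm: hc/λ = (6.626e-34)(2.998e8)/(463e-9) = 4.290e-19 J.
Energy delivered: (32.1 mW)(5682 s) = 182.4 J.
Photons incident: 182.4 / 4.290e-19 = 4.252e20, i.e. 4.252e20/6.022e23 = 7.061e-4 mol.
Fraction absorbed: 1 − 10^(−1.55) = 0.9718.
Photons absorbed: 0.9718 × 7.061e-4 = 6.862e-4 mol.
Product formed: 0.624 × 6.862e-4 = 4.282e-4 mol.
Rate: 4.282e-4 / 5682 s = 7.5e-8 mol s⁻¹.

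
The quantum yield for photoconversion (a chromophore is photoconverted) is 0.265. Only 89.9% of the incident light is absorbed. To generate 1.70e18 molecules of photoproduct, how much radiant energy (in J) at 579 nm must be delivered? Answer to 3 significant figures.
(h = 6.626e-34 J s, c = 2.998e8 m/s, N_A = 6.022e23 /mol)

Product: 1.70e18 / 6.022e23 = 2.823e-6 mol.
Photons that must be absorbed: 2.823e-6 / 0.265 = 1.065e-5 mol.
Incident photons needed: 1.065e-5 / 0.899 = 1.185e-5 mol.
Photon energy: hc/λ = 3.431e-19 J; per mole, 2.066e5 J mol⁻¹.
Energy required: 1.185e-5 × 2.066e5 = 2.45 J.

2.45 J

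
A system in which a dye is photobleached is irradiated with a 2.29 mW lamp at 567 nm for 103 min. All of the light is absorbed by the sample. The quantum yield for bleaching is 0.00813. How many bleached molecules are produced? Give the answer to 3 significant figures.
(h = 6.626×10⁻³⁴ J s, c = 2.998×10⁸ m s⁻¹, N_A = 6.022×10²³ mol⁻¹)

Photon energy at 567 nm: hc/λ = (6.626×10⁻³⁴)(2.998×10⁸)/(567×10⁻⁹) = 3.503×10⁻¹⁹ J.
Energy delivered: (2.29 mW)(6180 s) = 14.15 J.
Photons incident: 14.15 / 3.503×10⁻¹⁹ = 4.039×10¹⁹, i.e. 4.039×10¹⁹/6.022×10²³ = 6.707×10⁻⁵ mol.
Product: Φ × n_abs = 0.00813 × 6.707×10⁻⁵ = 5.453×10⁻⁷ mol.
As a count: 5.453×10⁻⁷ × 6.022×10²³ = 3.28×10¹⁷.

3.28×10¹⁷ bleached molecules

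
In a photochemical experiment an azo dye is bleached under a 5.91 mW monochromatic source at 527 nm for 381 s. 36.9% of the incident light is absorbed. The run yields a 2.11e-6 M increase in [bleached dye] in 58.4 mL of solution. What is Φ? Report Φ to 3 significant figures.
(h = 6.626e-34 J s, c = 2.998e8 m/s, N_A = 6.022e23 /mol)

Product: (2.11e-6 M)(0.0584 L) = 1.232e-7 mol.
Photon energy at 527 nm: hc/λ = (6.626e-34)(2.998e8)/(527e-9) = 3.769e-19 J.
Energy delivered: (5.91 mW)(381 s) = 2.252 J.
Photons incident: 2.252 / 3.769e-19 = 5.975e18, i.e. 5.975e18/6.022e23 = 9.922e-6 mol.
Photons absorbed: 0.369 × 9.922e-6 = 3.661e-6 mol.
Φ = 1.232e-7 mol / 3.661e-6 mol photons = 0.0337.

Φ = 0.0337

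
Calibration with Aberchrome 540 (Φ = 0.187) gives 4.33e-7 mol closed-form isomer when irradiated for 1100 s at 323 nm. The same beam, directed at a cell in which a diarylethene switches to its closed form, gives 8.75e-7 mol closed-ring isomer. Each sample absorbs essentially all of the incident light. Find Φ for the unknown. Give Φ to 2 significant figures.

Φ = 0.38

Photons absorbed by the actinometer: 4.33e-7 / 0.187 = 2.316e-6 mol.
Φ(unknown) = 8.75e-7 / 2.316e-6 = 0.38.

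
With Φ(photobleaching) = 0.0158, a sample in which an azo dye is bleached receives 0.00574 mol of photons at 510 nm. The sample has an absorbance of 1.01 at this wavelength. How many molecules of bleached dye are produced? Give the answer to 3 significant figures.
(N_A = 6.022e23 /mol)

4.93e19 molecules

Fraction absorbed: 1 − 10^(−1.01) = 0.9023.
Photons absorbed: 0.9023 × 0.00574 = 0.005179 mol.
Product: Φ × n_abs = 0.0158 × 0.005179 = 8.183e-5 mol.
As a count: 8.183e-5 × 6.022e23 = 4.93e19.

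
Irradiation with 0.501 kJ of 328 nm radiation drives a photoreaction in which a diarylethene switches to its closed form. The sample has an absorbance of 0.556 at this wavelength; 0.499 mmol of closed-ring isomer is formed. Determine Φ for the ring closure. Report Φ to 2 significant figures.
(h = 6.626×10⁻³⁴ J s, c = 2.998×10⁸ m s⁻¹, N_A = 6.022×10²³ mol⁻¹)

Product: 0.499 mmol = 4.99×10⁻⁴ mol.
Photon energy at 328 nm: hc/λ = (6.626×10⁻³⁴)(2.998×10⁸)/(328×10⁻⁹) = 6.056×10⁻¹⁹ J.
Incident energy: 0.501 kJ = 501 J.
Photons incident: 501 / 6.056×10⁻¹⁹ = 8.273×10²⁰, i.e. 8.273×10²⁰/6.022×10²³ = 0.001374 mol.
Fraction absorbed: 1 − 10^(−0.556) = 0.7220.
Photons absorbed: 0.7220 × 0.001374 = 9.920×10⁻⁴ mol.
Φ = 4.99×10⁻⁴ mol / 9.920×10⁻⁴ mol photons = 0.50.

Φ = 0.50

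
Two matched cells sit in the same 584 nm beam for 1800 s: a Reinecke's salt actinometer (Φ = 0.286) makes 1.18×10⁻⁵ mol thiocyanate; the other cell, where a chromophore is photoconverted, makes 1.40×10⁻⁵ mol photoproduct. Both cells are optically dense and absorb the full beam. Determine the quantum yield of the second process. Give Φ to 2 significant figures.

Photons absorbed by the actinometer: 1.18×10⁻⁵ / 0.286 = 4.126×10⁻⁵ mol.
Φ(unknown) = 1.40×10⁻⁵ / 4.126×10⁻⁵ = 0.34.

Φ = 0.34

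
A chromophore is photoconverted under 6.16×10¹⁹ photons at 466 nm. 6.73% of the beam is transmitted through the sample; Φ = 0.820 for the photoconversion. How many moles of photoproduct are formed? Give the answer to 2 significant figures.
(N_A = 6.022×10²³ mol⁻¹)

Moles of photons: 6.16×10¹⁹ / 6.022×10²³ = 1.023×10⁻⁴ mol.
Fraction absorbed: 1 − 6.73/100 = 0.9327.
Photons absorbed: 0.9327 × 1.023×10⁻⁴ = 9.542×10⁻⁵ mol.
Product: Φ × n_abs = 0.820 × 9.542×10⁻⁵ = 7.824×10⁻⁵ mol.

7.8×10⁻⁵ mol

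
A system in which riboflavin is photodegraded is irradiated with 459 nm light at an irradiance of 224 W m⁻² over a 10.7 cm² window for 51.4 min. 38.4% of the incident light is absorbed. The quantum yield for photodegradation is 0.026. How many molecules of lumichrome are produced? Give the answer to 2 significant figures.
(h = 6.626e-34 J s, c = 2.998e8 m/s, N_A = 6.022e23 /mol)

Photon energy at 459 nm: hc/λ = (6.626e-34)(2.998e8)/(459e-9) = 4.328e-19 J.
Energy delivered: (224 W m⁻²)(10.7e-4 m²)(3084 s) = 739.2 J.
Photons incident: 739.2 / 4.328e-19 = 1.708e21, i.e. 1.708e21/6.022e23 = 0.002836 mol.
Photons absorbed: 0.384 × 0.002836 = 0.001089 mol.
Product: Φ × n_abs = 0.026 × 0.001089 = 2.831e-5 mol.
As a count: 2.831e-5 × 6.022e23 = 1.7e19.

1.7e19 molecules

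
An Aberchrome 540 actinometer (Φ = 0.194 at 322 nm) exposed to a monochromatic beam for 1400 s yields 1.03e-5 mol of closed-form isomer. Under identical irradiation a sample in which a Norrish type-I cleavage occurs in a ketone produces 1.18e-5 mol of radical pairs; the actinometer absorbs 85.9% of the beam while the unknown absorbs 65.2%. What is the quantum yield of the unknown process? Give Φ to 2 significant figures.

Photons absorbed by the actinometer: 1.03e-5 / 0.194 = 5.309e-5 mol.
Incident flux: 5.309e-5 / 0.859 = 6.180e-5 einstein.
Absorbed by unknown: 0.652 × 6.180e-5 = 4.029e-5 mol.
Φ(unknown) = 1.18e-5 / 4.029e-5 = 0.29.

Φ = 0.29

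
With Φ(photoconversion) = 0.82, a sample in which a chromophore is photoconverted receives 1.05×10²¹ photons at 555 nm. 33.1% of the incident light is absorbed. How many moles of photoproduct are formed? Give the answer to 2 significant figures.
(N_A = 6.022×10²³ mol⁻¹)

4.7×10⁻⁴ mol

Moles of photons: 1.05×10²¹ / 6.022×10²³ = 0.001744 mol.
Photons absorbed: 0.331 × 0.001744 = 5.773×10⁻⁴ mol.
Product: Φ × n_abs = 0.82 × 5.773×10⁻⁴ = 4.734×10⁻⁴ mol.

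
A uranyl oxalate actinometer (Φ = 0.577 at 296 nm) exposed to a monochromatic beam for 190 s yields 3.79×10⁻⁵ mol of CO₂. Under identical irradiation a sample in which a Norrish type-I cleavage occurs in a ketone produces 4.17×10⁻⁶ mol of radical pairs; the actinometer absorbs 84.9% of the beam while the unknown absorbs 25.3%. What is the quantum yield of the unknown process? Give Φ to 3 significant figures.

Photons absorbed by the actinometer: 3.79×10⁻⁵ / 0.577 = 6.568×10⁻⁵ mol.
Incident flux: 6.568×10⁻⁵ / 0.849 = 7.736×10⁻⁵ einstein.
Absorbed by unknown: 0.253 × 7.736×10⁻⁵ = 1.957×10⁻⁵ mol.
Φ(unknown) = 4.17×10⁻⁶ / 1.957×10⁻⁵ = 0.213.

Φ = 0.213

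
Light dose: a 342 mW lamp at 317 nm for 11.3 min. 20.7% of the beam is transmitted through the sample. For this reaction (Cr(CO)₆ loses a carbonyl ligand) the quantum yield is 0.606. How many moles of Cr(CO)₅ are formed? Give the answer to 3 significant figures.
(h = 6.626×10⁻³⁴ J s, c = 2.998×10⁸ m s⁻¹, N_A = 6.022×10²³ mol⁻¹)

Photon energy at 317 nm: hc/λ = (6.626×10⁻³⁴)(2.998×10⁸)/(317×10⁻⁹) = 6.266×10⁻¹⁹ J.
Energy delivered: (342 mW)(678 s) = 231.9 J.
Photons incident: 231.9 / 6.266×10⁻¹⁹ = 3.701×10²⁰, i.e. 3.701×10²⁰/6.022×10²³ = 6.146×10⁻⁴ mol.
Fraction absorbed: 1 − 20.7/100 = 0.7930.
Photons absorbed: 0.7930 × 6.146×10⁻⁴ = 4.874×10⁻⁴ mol.
Product: Φ × n_abs = 0.606 × 4.874×10⁻⁴ = 2.954×10⁻⁴ mol.

2.95×10⁻⁴ mol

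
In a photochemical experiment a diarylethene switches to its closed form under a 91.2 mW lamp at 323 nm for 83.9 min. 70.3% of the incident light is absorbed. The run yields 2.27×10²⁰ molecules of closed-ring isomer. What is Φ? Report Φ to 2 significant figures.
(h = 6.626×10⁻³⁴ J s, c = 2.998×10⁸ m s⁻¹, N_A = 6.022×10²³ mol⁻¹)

Φ = 0.43

Product: 2.27×10²⁰ / 6.022×10²³ = 3.770×10⁻⁴ mol.
Photon energy at 323 nm: hc/λ = (6.626×10⁻³⁴)(2.998×10⁸)/(323×10⁻⁹) = 6.150×10⁻¹⁹ J.
Energy delivered: (91.2 mW)(5034 s) = 459.1 J.
Photons incident: 459.1 / 6.150×10⁻¹⁹ = 7.465×10²⁰, i.e. 7.465×10²⁰/6.022×10²³ = 0.001240 mol.
Photons absorbed: 0.703 × 0.001240 = 8.717×10⁻⁴ mol.
Φ = 3.770×10⁻⁴ mol / 8.717×10⁻⁴ mol photons = 0.43.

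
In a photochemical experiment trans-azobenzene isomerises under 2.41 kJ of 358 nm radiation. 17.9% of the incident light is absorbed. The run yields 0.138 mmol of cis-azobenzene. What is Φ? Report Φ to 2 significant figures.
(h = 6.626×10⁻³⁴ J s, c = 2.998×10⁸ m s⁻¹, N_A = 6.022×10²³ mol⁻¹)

Φ = 0.11

Product: 0.138 mmol = 1.38×10⁻⁴ mol.
Photon energy at 358 nm: hc/λ = (6.626×10⁻³⁴)(2.998×10⁸)/(358×10⁻⁹) = 5.549×10⁻¹⁹ J.
Incident energy: 2.41 kJ = 2410 J.
Photons incident: 2410 / 5.549×10⁻¹⁹ = 4.343×10²¹, i.e. 4.343×10²¹/6.022×10²³ = 0.007212 mol.
Photons absorbed: 0.179 × 0.007212 = 0.001291 mol.
Φ = 1.38×10⁻⁴ mol / 0.001291 mol photons = 0.11.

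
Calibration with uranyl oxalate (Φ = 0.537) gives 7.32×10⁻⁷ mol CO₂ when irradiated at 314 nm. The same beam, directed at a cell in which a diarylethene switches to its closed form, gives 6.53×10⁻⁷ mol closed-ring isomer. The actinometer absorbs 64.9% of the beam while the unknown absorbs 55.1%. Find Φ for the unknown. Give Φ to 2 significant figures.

Photons absorbed by the actinometer: 7.32×10⁻⁷ / 0.537 = 1.363×10⁻⁶ mol.
Incident flux: 1.363×10⁻⁶ / 0.649 = 2.100×10⁻⁶ einstein.
Absorbed by unknown: 0.551 × 2.100×10⁻⁶ = 1.157×10⁻⁶ mol.
Φ(unknown) = 6.53×10⁻⁷ / 1.157×10⁻⁶ = 0.56.

Φ = 0.56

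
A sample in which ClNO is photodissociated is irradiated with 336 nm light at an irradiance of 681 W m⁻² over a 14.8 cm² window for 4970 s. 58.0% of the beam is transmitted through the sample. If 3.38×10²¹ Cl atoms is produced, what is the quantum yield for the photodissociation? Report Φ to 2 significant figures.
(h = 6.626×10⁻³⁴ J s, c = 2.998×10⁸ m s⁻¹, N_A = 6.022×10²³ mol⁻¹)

Product: 3.38×10²¹ / 6.022×10²³ = 0.005613 mol.
Photon energy at 336 nm: hc/λ = (6.626×10⁻³⁴)(2.998×10⁸)/(336×10⁻⁹) = 5.912×10⁻¹⁹ J.
Energy delivered: (681 W m⁻²)(14.8×10⁻⁴ m²)(4970 s) = 5009 J.
Photons incident: 5009 / 5.912×10⁻¹⁹ = 8.473×10²¹, i.e. 8.473×10²¹/6.022×10²³ = 0.01407 mol.
Fraction absorbed: 1 − 58.0/100 = 0.4200.
Photons absorbed: 0.4200 × 0.01407 = 0.005909 mol.
Φ = 0.005613 mol / 0.005909 mol photons = 0.95.

Φ = 0.95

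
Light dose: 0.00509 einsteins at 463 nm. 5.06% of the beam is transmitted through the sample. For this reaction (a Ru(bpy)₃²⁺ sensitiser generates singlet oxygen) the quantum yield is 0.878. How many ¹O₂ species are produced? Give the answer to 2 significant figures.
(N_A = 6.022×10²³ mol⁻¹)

Fraction absorbed: 1 − 5.06/100 = 0.9494.
Photons absorbed: 0.9494 × 0.00509 = 0.004832 mol.
Product: Φ × n_abs = 0.878 × 0.004832 = 0.004242 mol.
As a count: 0.004242 × 6.022×10²³ = 2.6×10²¹.

2.6×10²¹ species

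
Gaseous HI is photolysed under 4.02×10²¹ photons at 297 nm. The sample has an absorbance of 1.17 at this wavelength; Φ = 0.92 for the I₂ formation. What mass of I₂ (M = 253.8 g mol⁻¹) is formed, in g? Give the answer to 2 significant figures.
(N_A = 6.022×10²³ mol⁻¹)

Moles of photons: 4.02×10²¹ / 6.022×10²³ = 0.006676 mol.
Fraction absorbed: 1 − 10^(−1.17) = 0.9324.
Photons absorbed: 0.9324 × 0.006676 = 0.006225 mol.
Product: Φ × n_abs = 0.92 × 0.006225 = 0.005727 mol.
Mass: 0.005727 × 253.8 = 1.454 g = 1.5 g.

1.5 g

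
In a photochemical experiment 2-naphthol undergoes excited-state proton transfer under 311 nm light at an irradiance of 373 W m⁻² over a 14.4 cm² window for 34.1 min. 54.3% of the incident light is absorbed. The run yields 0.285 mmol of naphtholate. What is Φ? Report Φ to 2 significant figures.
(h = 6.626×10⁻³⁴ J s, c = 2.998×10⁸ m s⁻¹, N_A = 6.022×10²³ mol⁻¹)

Φ = 0.18

Product: 0.285 mmol = 2.85×10⁻⁴ mol.
Photon energy at 311 nm: hc/λ = (6.626×10⁻³⁴)(2.998×10⁸)/(311×10⁻⁹) = 6.387×10⁻¹⁹ J.
Energy delivered: (373 W m⁻²)(14.4×10⁻⁴ m²)(2046 s) = 1099 J.
Photons incident: 1099 / 6.387×10⁻¹⁹ = 1.721×10²¹, i.e. 1.721×10²¹/6.022×10²³ = 0.002858 mol.
Photons absorbed: 0.543 × 0.002858 = 0.001552 mol.
Φ = 2.85×10⁻⁴ mol / 0.001552 mol photons = 0.18.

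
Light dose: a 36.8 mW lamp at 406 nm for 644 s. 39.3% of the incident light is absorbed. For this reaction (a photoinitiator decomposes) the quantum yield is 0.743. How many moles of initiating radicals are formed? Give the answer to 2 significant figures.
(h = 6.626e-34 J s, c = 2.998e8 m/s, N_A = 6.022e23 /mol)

2.3e-5 mol

Photon energy at 406 nm: hc/λ = (6.626e-34)(2.998e8)/(406e-9) = 4.893e-19 J.
Energy delivered: (36.8 mW)(644 s) = 23.70 J.
Photons incident: 23.70 / 4.893e-19 = 4.844e19, i.e. 4.844e19/6.022e23 = 8.044e-5 mol.
Photons absorbed: 0.393 × 8.044e-5 = 3.161e-5 mol.
Product: Φ × n_abs = 0.743 × 3.161e-5 = 2.349e-5 mol.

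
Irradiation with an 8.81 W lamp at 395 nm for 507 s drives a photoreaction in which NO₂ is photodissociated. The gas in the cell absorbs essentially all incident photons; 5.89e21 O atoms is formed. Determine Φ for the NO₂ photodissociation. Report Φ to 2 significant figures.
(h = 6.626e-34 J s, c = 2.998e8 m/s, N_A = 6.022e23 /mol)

Product: 5.89e21 / 6.022e23 = 0.009781 mol.
Photon energy at 395 nm: hc/λ = (6.626e-34)(2.998e8)/(395e-9) = 5.029e-19 J.
Energy delivered: (8.81 W)(507 s) = 4467 J.
Photons incident: 4467 / 5.029e-19 = 8.882e21, i.e. 8.882e21/6.022e23 = 0.01475 mol.
Φ = 0.009781 mol / 0.01475 mol photons = 0.66.

Φ = 0.66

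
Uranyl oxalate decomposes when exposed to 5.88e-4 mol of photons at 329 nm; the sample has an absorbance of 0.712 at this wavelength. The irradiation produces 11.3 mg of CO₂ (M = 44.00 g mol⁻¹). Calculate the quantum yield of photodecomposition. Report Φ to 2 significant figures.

Φ = 0.54

Product: 11.3 mg / 44.00 g mol⁻¹ = 2.568e-4 mol.
Fraction absorbed: 1 − 10^(−0.712) = 0.8059.
Photons absorbed: 0.8059 × 5.88e-4 = 4.739e-4 mol.
Φ = 2.568e-4 mol / 4.739e-4 mol photons = 0.54.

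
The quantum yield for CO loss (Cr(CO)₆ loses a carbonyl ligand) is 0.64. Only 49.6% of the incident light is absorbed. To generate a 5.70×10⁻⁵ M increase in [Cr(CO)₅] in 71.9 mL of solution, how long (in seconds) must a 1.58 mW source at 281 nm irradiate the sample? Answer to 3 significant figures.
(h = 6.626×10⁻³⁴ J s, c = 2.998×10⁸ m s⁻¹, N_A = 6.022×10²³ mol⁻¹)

t ≈ 3480 s

Product: (5.70×10⁻⁵ M)(0.0719 L) = 4.098×10⁻⁶ mol.
Photons that must be absorbed: 4.098×10⁻⁶ / 0.64 = 6.403×10⁻⁶ mol.
Incident photons needed: 6.403×10⁻⁶ / 0.496 = 1.291×10⁻⁵ mol.
Photon energy: hc/λ = 7.069×10⁻¹⁹ J; per mole, 4.257×10⁵ J mol⁻¹.
Energy required: 1.291×10⁻⁵ × 4.257×10⁵ = 5.496 J.
Time: 5.496 J / 0.00158 W = 3480 s.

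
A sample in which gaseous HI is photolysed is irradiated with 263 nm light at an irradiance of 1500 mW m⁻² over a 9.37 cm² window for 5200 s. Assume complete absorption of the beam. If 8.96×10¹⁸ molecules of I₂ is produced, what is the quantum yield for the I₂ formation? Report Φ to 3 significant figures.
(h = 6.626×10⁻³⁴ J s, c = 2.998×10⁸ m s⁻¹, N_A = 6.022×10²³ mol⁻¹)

Φ = 0.926

Product: 8.96×10¹⁸ / 6.022×10²³ = 1.488×10⁻⁵ mol.
Photon energy at 263 nm: hc/λ = (6.626×10⁻³⁴)(2.998×10⁸)/(263×10⁻⁹) = 7.553×10⁻¹⁹ J.
Energy delivered: (1500 mW m⁻²)(9.37×10⁻⁴ m²)(5200 s) = 7.309 J.
Photons incident: 7.309 / 7.553×10⁻¹⁹ = 9.677×10¹⁸, i.e. 9.677×10¹⁸/6.022×10²³ = 1.607×10⁻⁵ mol.
Φ = 1.488×10⁻⁵ mol / 1.607×10⁻⁵ mol photons = 0.926.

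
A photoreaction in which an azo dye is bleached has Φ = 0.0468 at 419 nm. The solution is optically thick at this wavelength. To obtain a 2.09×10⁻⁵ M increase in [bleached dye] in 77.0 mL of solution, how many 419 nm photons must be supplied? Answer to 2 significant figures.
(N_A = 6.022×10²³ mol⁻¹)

Product: (2.09×10⁻⁵ M)(0.077 L) = 1.609×10⁻⁶ mol.
Photons that must be absorbed: 1.609×10⁻⁶ / 0.0468 = 3.438×10⁻⁵ mol.
Photon count: 3.438×10⁻⁵ × 6.022×10²³ = 2.1×10¹⁹.

2.1×10¹⁹ photons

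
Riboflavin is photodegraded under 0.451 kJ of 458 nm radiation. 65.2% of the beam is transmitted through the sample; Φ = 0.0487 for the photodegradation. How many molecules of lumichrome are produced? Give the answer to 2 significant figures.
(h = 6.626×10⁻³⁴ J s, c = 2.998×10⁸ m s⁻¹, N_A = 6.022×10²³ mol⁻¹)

Photon energy at 458 nm: hc/λ = (6.626×10⁻³⁴)(2.998×10⁸)/(458×10⁻⁹) = 4.337×10⁻¹⁹ J.
Incident energy: 0.451 kJ = 451 J.
Photons incident: 451 / 4.337×10⁻¹⁹ = 1.040×10²¹, i.e. 1.040×10²¹/6.022×10²³ = 0.001727 mol.
Fraction absorbed: 1 − 65.2/100 = 0.3480.
Photons absorbed: 0.3480 × 0.001727 = 6.010×10⁻⁴ mol.
Product: Φ × n_abs = 0.0487 × 6.010×10⁻⁴ = 2.927×10⁻⁵ mol.
As a count: 2.927×10⁻⁵ × 6.022×10²³ = 1.8×10¹⁹.

1.8×10¹⁹ molecules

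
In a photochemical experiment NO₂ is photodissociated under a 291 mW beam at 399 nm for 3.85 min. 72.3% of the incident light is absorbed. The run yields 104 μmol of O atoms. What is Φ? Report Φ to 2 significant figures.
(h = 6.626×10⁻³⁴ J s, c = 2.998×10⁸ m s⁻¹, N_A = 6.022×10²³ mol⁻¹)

Product: 104 μmol = 1.04×10⁻⁴ mol.
Photon energy at 399 nm: hc/λ = (6.626×10⁻³⁴)(2.998×10⁸)/(399×10⁻⁹) = 4.979×10⁻¹⁹ J.
Energy delivered: (291 mW)(231 s) = 67.22 J.
Photons incident: 67.22 / 4.979×10⁻¹⁹ = 1.350×10²⁰, i.e. 1.350×10²⁰/6.022×10²³ = 2.242×10⁻⁴ mol.
Photons absorbed: 0.723 × 2.242×10⁻⁴ = 1.621×10⁻⁴ mol.
Φ = 1.04×10⁻⁴ mol / 1.621×10⁻⁴ mol photons = 0.64.

Φ = 0.64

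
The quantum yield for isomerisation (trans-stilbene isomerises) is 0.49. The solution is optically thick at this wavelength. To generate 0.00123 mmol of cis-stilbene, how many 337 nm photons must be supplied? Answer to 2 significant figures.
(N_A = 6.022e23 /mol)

1.5e18 photons

Product: 0.00123 mmol = 1.23e-6 mol.
Photons that must be absorbed: 1.23e-6 / 0.49 = 2.510e-6 mol.
Photon count: 2.510e-6 × 6.022e23 = 1.5e18.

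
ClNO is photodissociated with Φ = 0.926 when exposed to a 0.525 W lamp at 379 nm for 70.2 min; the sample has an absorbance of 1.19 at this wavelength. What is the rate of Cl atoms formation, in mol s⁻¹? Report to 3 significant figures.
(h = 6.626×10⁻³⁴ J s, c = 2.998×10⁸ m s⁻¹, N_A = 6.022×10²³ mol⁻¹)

1.44×10⁻⁶ mol s⁻¹

Photon energy at 379 nm: hc/λ = (6.626×10⁻³⁴)(2.998×10⁸)/(379×10⁻⁹) = 5.241×10⁻¹⁹ J.
Energy delivered: (0.525 W)(4212 s) = 2211 J.
Photons incident: 2211 / 5.241×10⁻¹⁹ = 4.219×10²¹, i.e. 4.219×10²¹/6.022×10²³ = 0.007006 mol.
Fraction absorbed: 1 − 10^(−1.19) = 0.9354.
Photons absorbed: 0.9354 × 0.007006 = 0.006553 mol.
Product formed: 0.926 × 0.006553 = 0.006068 mol.
Rate: 0.006068 / 4212 s = 1.44×10⁻⁶ mol s⁻¹.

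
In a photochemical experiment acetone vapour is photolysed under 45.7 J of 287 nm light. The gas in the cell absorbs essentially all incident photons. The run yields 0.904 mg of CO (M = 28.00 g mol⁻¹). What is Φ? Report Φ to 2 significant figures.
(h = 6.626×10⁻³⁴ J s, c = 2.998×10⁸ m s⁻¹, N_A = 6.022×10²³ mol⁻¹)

Φ = 0.29

Product: 0.904 mg / 28.00 g mol⁻¹ = 3.229×10⁻⁵ mol.
Photon energy at 287 nm: hc/λ = (6.626×10⁻³⁴)(2.998×10⁸)/(287×10⁻⁹) = 6.922×10⁻¹⁹ J.
Photons incident: 45.7 / 6.922×10⁻¹⁹ = 6.602×10¹⁹, i.e. 6.602×10¹⁹/6.022×10²³ = 1.096×10⁻⁴ mol.
Φ = 3.229×10⁻⁵ mol / 1.096×10⁻⁴ mol photons = 0.29.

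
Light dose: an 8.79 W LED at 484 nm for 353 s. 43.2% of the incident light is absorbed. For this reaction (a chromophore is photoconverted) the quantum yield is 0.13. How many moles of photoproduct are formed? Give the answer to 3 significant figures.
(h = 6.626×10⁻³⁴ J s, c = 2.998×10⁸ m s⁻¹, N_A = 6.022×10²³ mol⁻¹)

7.05×10⁻⁴ mol

Photon energy at 484 nm: hc/λ = (6.626×10⁻³⁴)(2.998×10⁸)/(484×10⁻⁹) = 4.104×10⁻¹⁹ J.
Energy delivered: (8.79 W)(353 s) = 3103 J.
Photons incident: 3103 / 4.104×10⁻¹⁹ = 7.561×10²¹, i.e. 7.561×10²¹/6.022×10²³ = 0.01256 mol.
Photons absorbed: 0.432 × 0.01256 = 0.005426 mol.
Product: Φ × n_abs = 0.13 × 0.005426 = 7.054×10⁻⁴ mol.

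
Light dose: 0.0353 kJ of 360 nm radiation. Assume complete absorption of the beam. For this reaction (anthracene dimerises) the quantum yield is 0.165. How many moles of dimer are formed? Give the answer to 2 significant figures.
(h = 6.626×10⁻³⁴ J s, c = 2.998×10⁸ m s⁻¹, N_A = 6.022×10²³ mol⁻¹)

1.8×10⁻⁵ mol

Photon energy at 360 nm: hc/λ = (6.626×10⁻³⁴)(2.998×10⁸)/(360×10⁻⁹) = 5.518×10⁻¹⁹ J.
Incident energy: 0.0353 kJ = 35.3 J.
Photons incident: 35.3 / 5.518×10⁻¹⁹ = 6.397×10¹⁹, i.e. 6.397×10¹⁹/6.022×10²³ = 1.062×10⁻⁴ mol.
Product: Φ × n_abs = 0.165 × 1.062×10⁻⁴ = 1.752×10⁻⁵ mol.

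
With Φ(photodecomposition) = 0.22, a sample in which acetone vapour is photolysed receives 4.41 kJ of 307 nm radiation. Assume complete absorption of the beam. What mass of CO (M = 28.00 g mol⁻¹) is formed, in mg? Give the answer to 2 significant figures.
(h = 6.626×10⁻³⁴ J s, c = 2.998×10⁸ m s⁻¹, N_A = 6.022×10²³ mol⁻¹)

70 mg

Photon energy at 307 nm: hc/λ = (6.626×10⁻³⁴)(2.998×10⁸)/(307×10⁻⁹) = 6.471×10⁻¹⁹ J.
Incident energy: 4.41 kJ = 4410 J.
Photons incident: 4410 / 6.471×10⁻¹⁹ = 6.815×10²¹, i.e. 6.815×10²¹/6.022×10²³ = 0.01132 mol.
Product: Φ × n_abs = 0.22 × 0.01132 = 0.002490 mol.
Mass: 0.002490 × 28.00 = 0.06972 g = 70 mg.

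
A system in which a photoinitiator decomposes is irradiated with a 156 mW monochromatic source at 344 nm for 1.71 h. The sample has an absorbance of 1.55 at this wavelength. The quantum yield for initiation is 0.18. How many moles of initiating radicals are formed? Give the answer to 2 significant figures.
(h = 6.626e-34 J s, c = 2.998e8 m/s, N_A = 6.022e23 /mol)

4.8e-4 mol

Photon energy at 344 nm: hc/λ = (6.626e-34)(2.998e8)/(344e-9) = 5.775e-19 J.
Energy delivered: (156 mW)(6156 s) = 960.3 J.
Photons incident: 960.3 / 5.775e-19 = 1.663e21, i.e. 1.663e21/6.022e23 = 0.002762 mol.
Fraction absorbed: 1 − 10^(−1.55) = 0.9718.
Photons absorbed: 0.9718 × 0.002762 = 0.002684 mol.
Product: Φ × n_abs = 0.18 × 0.002684 = 4.831e-4 mol.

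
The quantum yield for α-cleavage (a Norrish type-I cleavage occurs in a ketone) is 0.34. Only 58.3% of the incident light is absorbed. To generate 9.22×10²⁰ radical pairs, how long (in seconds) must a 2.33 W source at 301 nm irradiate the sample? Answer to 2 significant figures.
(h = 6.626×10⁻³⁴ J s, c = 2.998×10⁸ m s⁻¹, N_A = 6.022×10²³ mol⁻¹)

Product: 9.22×10²⁰ / 6.022×10²³ = 0.001531 mol.
Photons that must be absorbed: 0.001531 / 0.34 = 0.004503 mol.
Incident photons needed: 0.004503 / 0.583 = 0.007724 mol.
Photon energy: hc/λ = 6.600×10⁻¹⁹ J; per mole, 3.975×10⁵ J mol⁻¹.
Energy required: 0.007724 × 3.975×10⁵ = 3070 J.
Time: 3070 J / 2.33 W = 1300 s.

t ≈ 1300 s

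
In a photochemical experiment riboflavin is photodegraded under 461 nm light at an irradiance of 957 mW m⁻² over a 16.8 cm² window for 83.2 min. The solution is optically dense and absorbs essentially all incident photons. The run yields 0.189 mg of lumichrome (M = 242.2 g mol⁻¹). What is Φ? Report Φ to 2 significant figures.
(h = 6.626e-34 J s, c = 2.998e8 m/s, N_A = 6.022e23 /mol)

Φ = 0.025

Product: 0.189 mg / 242.2 g mol⁻¹ = 7.803e-7 mol.
Photon energy at 461 nm: hc/λ = (6.626e-34)(2.998e8)/(461e-9) = 4.309e-19 J.
Energy delivered: (957 mW m⁻²)(16.8e-4 m²)(4992 s) = 8.026 J.
Photons incident: 8.026 / 4.309e-19 = 1.863e19, i.e. 1.863e19/6.022e23 = 3.094e-5 mol.
Φ = 7.803e-7 mol / 3.094e-5 mol photons = 0.025.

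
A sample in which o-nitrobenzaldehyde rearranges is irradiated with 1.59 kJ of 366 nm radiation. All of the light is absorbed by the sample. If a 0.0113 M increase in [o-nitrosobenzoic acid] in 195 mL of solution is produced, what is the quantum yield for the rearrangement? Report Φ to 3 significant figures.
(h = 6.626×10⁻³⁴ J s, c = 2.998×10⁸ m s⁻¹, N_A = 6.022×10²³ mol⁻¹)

Product: (0.0113 M)(0.195 L) = 0.002203 mol.
Photon energy at 366 nm: hc/λ = (6.626×10⁻³⁴)(2.998×10⁸)/(366×10⁻⁹) = 5.428×10⁻¹⁹ J.
Incident energy: 1.59 kJ = 1590 J.
Photons incident: 1590 / 5.428×10⁻¹⁹ = 2.929×10²¹, i.e. 2.929×10²¹/6.022×10²³ = 0.004864 mol.
Φ = 0.002203 mol / 0.004864 mol photons = 0.453.

Φ = 0.453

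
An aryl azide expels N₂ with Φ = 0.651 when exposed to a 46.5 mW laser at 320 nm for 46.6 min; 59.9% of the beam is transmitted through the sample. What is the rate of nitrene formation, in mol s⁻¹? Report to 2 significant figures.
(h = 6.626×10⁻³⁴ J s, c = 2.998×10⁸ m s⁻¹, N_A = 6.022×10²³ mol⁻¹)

Photon energy at 320 nm: hc/λ = (6.626×10⁻³⁴)(2.998×10⁸)/(320×10⁻⁹) = 6.208×10⁻¹⁹ J.
Energy delivered: (46.5 mW)(2796 s) = 130.0 J.
Photons incident: 130.0 / 6.208×10⁻¹⁹ = 2.094×10²⁰, i.e. 2.094×10²⁰/6.022×10²³ = 3.477×10⁻⁴ mol.
Fraction absorbed: 1 − 59.9/100 = 0.4010.
Photons absorbed: 0.4010 × 3.477×10⁻⁴ = 1.394×10⁻⁴ mol.
Product formed: 0.651 × 1.394×10⁻⁴ = 9.075×10⁻⁵ mol.
Rate: 9.075×10⁻⁵ / 2796 s = 3.2×10⁻⁸ mol s⁻¹.

3.2×10⁻⁸ mol s⁻¹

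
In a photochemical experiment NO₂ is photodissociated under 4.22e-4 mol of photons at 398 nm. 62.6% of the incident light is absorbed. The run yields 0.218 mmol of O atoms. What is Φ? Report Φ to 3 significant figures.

Product: 0.218 mmol = 2.18e-4 mol.
Photons absorbed: 0.626 × 4.22e-4 = 2.642e-4 mol.
Φ = 2.18e-4 mol / 2.642e-4 mol photons = 0.825.

Φ = 0.825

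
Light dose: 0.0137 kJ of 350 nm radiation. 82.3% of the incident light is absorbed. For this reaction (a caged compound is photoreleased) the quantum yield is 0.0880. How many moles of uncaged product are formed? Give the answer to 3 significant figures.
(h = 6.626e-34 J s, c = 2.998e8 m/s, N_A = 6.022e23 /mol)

2.90e-6 mol

Photon energy at 350 nm: hc/λ = (6.626e-34)(2.998e8)/(350e-9) = 5.676e-19 J.
Incident energy: 0.0137 kJ = 13.7 J.
Photons incident: 13.7 / 5.676e-19 = 2.414e19, i.e. 2.414e19/6.022e23 = 4.009e-5 mol.
Photons absorbed: 0.823 × 4.009e-5 = 3.299e-5 mol.
Product: Φ × n_abs = 0.0880 × 3.299e-5 = 2.903e-6 mol.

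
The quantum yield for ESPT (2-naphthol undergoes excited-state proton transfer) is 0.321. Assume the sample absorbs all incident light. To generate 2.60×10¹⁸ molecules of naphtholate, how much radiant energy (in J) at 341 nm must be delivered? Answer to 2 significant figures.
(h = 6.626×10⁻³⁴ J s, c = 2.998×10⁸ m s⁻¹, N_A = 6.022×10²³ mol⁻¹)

4.7 J

Product: 2.60×10¹⁸ / 6.022×10²³ = 4.318×10⁻⁶ mol.
Photons that must be absorbed: 4.318×10⁻⁶ / 0.321 = 1.345×10⁻⁵ mol.
Photon energy: hc/λ = 5.825×10⁻¹⁹ J; per mole, 3.508×10⁵ J mol⁻¹.
Energy required: 1.345×10⁻⁵ × 3.508×10⁵ = 4.7 J.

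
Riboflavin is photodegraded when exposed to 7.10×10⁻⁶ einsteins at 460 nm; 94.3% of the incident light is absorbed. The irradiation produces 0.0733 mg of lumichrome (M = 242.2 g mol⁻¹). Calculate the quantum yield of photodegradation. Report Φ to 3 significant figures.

Product: 0.0733 mg / 242.2 g mol⁻¹ = 3.026×10⁻⁷ mol.
Photons absorbed: 0.943 × 7.10×10⁻⁶ = 6.695×10⁻⁶ mol.
Φ = 3.026×10⁻⁷ mol / 6.695×10⁻⁶ mol photons = 0.0452.

Φ = 0.0452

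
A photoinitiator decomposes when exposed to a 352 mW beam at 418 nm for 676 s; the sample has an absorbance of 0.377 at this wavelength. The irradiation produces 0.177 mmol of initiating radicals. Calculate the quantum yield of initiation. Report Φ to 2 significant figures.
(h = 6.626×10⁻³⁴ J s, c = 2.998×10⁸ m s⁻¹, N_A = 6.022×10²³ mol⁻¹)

Φ = 0.37

Product: 0.177 mmol = 1.77×10⁻⁴ mol.
Photon energy at 418 nm: hc/λ = (6.626×10⁻³⁴)(2.998×10⁸)/(418×10⁻⁹) = 4.752×10⁻¹⁹ J.
Energy delivered: (352 mW)(676 s) = 238.0 J.
Photons incident: 238.0 / 4.752×10⁻¹⁹ = 5.008×10²⁰, i.e. 5.008×10²⁰/6.022×10²³ = 8.316×10⁻⁴ mol.
Fraction absorbed: 1 − 10^(−0.377) = 0.5802.
Photons absorbed: 0.5802 × 8.316×10⁻⁴ = 4.825×10⁻⁴ mol.
Φ = 1.77×10⁻⁴ mol / 4.825×10⁻⁴ mol photons = 0.37.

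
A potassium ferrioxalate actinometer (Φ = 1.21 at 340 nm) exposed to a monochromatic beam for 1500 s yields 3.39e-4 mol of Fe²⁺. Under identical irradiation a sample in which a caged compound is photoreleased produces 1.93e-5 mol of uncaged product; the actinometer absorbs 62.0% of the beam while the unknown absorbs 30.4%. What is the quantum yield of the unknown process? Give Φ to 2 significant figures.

Φ = 0.14

Photons absorbed by the actinometer: 3.39e-4 / 1.21 = 2.802e-4 mol.
Incident flux: 2.802e-4 / 0.620 = 4.519e-4 einstein.
Absorbed by unknown: 0.304 × 4.519e-4 = 1.374e-4 mol.
Φ(unknown) = 1.93e-5 / 1.374e-4 = 0.14.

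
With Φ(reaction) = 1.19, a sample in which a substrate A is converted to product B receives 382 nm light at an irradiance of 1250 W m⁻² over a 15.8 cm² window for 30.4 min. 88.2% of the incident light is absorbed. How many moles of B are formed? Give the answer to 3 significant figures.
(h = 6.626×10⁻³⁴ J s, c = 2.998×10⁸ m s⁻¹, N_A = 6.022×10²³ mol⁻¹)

0.0121 mol

Photon energy at 382 nm: hc/λ = (6.626×10⁻³⁴)(2.998×10⁸)/(382×10⁻⁹) = 5.200×10⁻¹⁹ J.
Energy delivered: (1250 W m⁻²)(15.8×10⁻⁴ m²)(1824 s) = 3602 J.
Photons incident: 3602 / 5.200×10⁻¹⁹ = 6.927×10²¹, i.e. 6.927×10²¹/6.022×10²³ = 0.01150 mol.
Photons absorbed: 0.882 × 0.01150 = 0.01014 mol.
Product: Φ × n_abs = 1.19 × 0.01014 = 0.01207 mol.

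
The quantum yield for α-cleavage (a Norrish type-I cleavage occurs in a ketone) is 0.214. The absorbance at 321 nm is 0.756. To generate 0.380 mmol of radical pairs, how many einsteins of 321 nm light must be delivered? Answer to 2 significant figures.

0.0022 einstein

Product: 0.380 mmol = 3.80×10⁻⁴ mol.
Photons that must be absorbed: 3.80×10⁻⁴ / 0.214 = 0.001776 mol.
Fraction absorbed: 1 − 10^(−0.756) = 0.8246.
Incident photons needed: 0.001776 / 0.8246 = 0.002154 mol.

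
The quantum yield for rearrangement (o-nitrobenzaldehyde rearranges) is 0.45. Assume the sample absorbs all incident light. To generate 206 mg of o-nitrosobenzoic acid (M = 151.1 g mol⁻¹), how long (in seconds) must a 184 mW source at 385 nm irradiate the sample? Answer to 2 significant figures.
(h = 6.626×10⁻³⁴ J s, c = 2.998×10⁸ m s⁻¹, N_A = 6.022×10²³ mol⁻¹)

t ≈ 5100 s

Product: 206 mg / 151.1 g mol⁻¹ = 0.001363 mol.
Photons that must be absorbed: 0.001363 / 0.45 = 0.003029 mol.
Photon energy: hc/λ = 5.160×10⁻¹⁹ J; per mole, 3.107×10⁵ J mol⁻¹.
Energy required: 0.003029 × 3.107×10⁵ = 941.1 J.
Time: 941.1 J / 0.184 W = 5100 s.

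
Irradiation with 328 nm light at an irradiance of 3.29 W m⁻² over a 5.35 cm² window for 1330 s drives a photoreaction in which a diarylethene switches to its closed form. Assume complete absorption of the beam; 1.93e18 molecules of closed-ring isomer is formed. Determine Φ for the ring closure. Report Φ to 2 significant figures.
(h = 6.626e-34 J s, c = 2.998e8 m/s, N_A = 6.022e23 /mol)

Product: 1.93e18 / 6.022e23 = 3.205e-6 mol.
Photon energy at 328 nm: hc/λ = (6.626e-34)(2.998e8)/(328e-9) = 6.056e-19 J.
Energy delivered: (3.29 W m⁻²)(5.35e-4 m²)(1330 s) = 2.341 J.
Photons incident: 2.341 / 6.056e-19 = 3.866e18, i.e. 3.866e18/6.022e23 = 6.420e-6 mol.
Φ = 3.205e-6 mol / 6.420e-6 mol photons = 0.50.

Φ = 0.50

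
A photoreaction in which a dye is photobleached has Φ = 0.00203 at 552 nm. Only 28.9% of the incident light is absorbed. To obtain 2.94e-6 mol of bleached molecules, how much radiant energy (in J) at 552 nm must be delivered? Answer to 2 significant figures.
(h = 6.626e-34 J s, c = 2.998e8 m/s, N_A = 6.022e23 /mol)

1100 J

Photons that must be absorbed: 2.94e-6 / 0.00203 = 0.001448 mol.
Incident photons needed: 0.001448 / 0.289 = 0.005010 mol.
Photon energy: hc/λ = 3.599e-19 J; per mole, 2.167e5 J mol⁻¹.
Energy required: 0.005010 × 2.167e5 = 1100 J.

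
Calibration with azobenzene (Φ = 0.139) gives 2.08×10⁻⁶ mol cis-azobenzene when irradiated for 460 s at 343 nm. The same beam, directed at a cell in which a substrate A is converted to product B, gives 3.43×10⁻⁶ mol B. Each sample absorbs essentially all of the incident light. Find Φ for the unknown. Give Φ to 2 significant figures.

Φ = 0.23

Photons absorbed by the actinometer: 2.08×10⁻⁶ / 0.139 = 1.496×10⁻⁵ mol.
Φ(unknown) = 3.43×10⁻⁶ / 1.496×10⁻⁵ = 0.23.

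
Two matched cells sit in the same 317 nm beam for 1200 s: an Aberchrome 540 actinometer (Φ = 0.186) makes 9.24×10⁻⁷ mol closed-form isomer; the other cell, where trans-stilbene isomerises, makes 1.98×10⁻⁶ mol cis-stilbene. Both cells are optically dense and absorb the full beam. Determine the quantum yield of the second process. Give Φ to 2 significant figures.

Φ = 0.40

Photons absorbed by the actinometer: 9.24×10⁻⁷ / 0.186 = 4.968×10⁻⁶ mol.
Φ(unknown) = 1.98×10⁻⁶ / 4.968×10⁻⁶ = 0.40.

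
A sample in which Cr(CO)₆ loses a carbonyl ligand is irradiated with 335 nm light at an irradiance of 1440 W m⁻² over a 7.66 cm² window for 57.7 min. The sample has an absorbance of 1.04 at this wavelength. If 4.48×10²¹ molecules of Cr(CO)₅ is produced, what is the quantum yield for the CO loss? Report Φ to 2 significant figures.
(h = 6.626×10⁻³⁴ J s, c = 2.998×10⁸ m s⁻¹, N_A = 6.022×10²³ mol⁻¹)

Φ = 0.77

Product: 4.48×10²¹ / 6.022×10²³ = 0.007439 mol.
Photon energy at 335 nm: hc/λ = (6.626×10⁻³⁴)(2.998×10⁸)/(335×10⁻⁹) = 5.930×10⁻¹⁹ J.
Energy delivered: (1440 W m⁻²)(7.66×10⁻⁴ m²)(3462 s) = 3819 J.
Photons incident: 3819 / 5.930×10⁻¹⁹ = 6.440×10²¹, i.e. 6.440×10²¹/6.022×10²³ = 0.01069 mol.
Fraction absorbed: 1 − 10^(−1.04) = 0.9088.
Photons absorbed: 0.9088 × 0.01069 = 0.009715 mol.
Φ = 0.007439 mol / 0.009715 mol photons = 0.77.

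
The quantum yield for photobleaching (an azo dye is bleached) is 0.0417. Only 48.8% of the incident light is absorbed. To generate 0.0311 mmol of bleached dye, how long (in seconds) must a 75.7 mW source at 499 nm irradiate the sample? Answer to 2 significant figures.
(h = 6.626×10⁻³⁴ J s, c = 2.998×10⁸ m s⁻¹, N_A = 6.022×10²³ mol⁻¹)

t ≈ 4800 s

Product: 0.0311 mmol = 3.11×10⁻⁵ mol.
Photons that must be absorbed: 3.11×10⁻⁵ / 0.0417 = 7.458×10⁻⁴ mol.
Incident photons needed: 7.458×10⁻⁴ / 0.488 = 0.001528 mol.
Photon energy: hc/λ = 3.981×10⁻¹⁹ J; per mole, 2.397×10⁵ J mol⁻¹.
Energy required: 0.001528 × 2.397×10⁵ = 366.3 J.
Time: 366.3 J / 0.0757 W = 4800 s.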